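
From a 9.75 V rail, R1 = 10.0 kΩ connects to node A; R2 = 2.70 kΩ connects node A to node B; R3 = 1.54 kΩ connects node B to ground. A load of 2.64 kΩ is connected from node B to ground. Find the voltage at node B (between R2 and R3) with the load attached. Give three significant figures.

At node B, R3 is in parallel with the load: R3‖R_L = 0.9726 kΩ.
Below node A the resistance is R2 + (R3‖R_L) = 3.673 kΩ, so V_A = 9.75 × 3.673/13.67 = 2.619 V.
Then V_B = V_A × (R3‖R_L)/(R2 + R3‖R_L) = 2.619 × 0.9726/3.673 = 0.694 V.

V ≈ 0.694 V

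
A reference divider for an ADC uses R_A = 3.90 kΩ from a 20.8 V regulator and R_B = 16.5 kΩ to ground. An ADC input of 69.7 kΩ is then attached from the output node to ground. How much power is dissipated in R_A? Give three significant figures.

P ≈ 5.68 mW

Total resistance from the source is R_A + (R_B‖R_L) = 17.24 kΩ, so I = 20.8/17.24 kΩ = 1.206 mA.
P = I²·R_A = (1.206 mA)² × 3.90 kΩ = 5.68 mW.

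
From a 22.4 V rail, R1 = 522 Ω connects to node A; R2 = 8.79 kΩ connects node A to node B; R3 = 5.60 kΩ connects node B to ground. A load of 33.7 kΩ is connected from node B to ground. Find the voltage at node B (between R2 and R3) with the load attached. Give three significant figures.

At node B, R3 is in parallel with the load: R3‖R_L = 4802 Ω.
Below node A the resistance is R2 + (R3‖R_L) = 13590 Ω, so V_A = 22.4 × 13590/14110 = 21.57 V.
Then V_B = V_A × (R3‖R_L)/(R2 + R3‖R_L) = 21.57 × 4802/13590 = 7.62 V.

V ≈ 7.62 V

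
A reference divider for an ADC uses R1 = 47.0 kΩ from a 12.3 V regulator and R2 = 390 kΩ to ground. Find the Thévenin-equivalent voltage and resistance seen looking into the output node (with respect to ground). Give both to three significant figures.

V_th = 11.0 V, R_th = 41.9 kΩ

V_th is the open-circuit tap voltage: 12.3 × 390/(47.0 + 390) = 11.0 V.
With the supply zeroed, R1 and R2 appear in parallel from the tap: R_th = R1‖R2 = (47.0 × 390)/437.0 = 41.9 kΩ.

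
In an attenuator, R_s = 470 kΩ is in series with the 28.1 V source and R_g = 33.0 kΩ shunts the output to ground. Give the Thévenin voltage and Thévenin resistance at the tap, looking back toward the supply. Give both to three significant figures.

V_th = 1.84 V, R_th = 30.8 kΩ

V_th is the open-circuit tap voltage: 28.1 × 33.0/(470 + 33.0) = 1.84 V.
With the supply zeroed, R_s and R_g appear in parallel from the tap: R_th = R_s‖R_g = (470 × 33.0)/503.0 = 30.8 kΩ.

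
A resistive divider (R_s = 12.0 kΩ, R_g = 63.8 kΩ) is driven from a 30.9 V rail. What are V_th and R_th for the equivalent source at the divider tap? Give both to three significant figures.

V_th = 26.0 V, R_th = 10.1 kΩ

V_th is the open-circuit tap voltage: 30.9 × 63.8/(12.0 + 63.8) = 26.0 V.
With the supply zeroed, R_s and R_g appear in parallel from the tap: R_th = R_s‖R_g = (12.0 × 63.8)/75.80 = 10.1 kΩ.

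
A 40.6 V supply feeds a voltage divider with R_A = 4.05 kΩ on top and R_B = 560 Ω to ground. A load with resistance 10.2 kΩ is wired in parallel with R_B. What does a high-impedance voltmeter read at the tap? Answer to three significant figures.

V_out ≈ 4.70 V

The load sits in parallel with R_B: R_B‖R_L = (560 × 10200) / (560 + 10200) = 530.9 Ω.
V_out = 40.6 × 530.9 / (4050 + 530.9) = 40.6 × 530.9/4581 = 4.70 V.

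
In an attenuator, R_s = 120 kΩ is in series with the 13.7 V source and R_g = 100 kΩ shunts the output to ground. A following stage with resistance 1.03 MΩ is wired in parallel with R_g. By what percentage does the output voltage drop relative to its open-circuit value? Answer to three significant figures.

5.03 %

The divider's output (Thévenin) resistance is R_s‖R_g = 54.55 kΩ.
Fractional drop under load = R_th/(R_th + R_L) = 54.55 / (54.55 + 1030) = 0.05029.
So the output falls by 5.03 %.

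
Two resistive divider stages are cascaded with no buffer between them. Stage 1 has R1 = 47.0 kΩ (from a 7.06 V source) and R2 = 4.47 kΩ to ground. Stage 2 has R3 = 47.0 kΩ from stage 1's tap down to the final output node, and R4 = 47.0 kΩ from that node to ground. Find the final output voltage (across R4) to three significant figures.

V_out ≈ 0.294 V

Stage 2 presents R3+R4 = 94.00 kΩ as a load on stage 1's tap.
Stage 1's lower leg becomes R2‖(R3+R4) = 4.267 kΩ, so V_mid = 7.06 × 4.267/51.27 = 0.5876 V.
Stage 2 is itself unloaded: V_out = V_mid × R4/(R3+R4) = 0.5876 × 47.0/94.00 = 0.294 V.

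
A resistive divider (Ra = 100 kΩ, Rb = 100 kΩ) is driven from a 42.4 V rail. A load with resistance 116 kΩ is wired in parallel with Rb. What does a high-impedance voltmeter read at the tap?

V_out ≈ 14.8 V

The load sits in parallel with Rb: Rb‖R_L = (100 × 116) / (100 + 116) = 53.70 kΩ.
V_out = 42.4 × 53.70 / (100 + 53.70) = 42.4 × 53.70/153.7 = 14.8 V.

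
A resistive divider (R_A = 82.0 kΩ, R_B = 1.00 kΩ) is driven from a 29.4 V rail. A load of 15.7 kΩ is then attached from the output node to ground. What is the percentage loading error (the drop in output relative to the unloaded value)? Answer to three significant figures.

5.92 %

The divider's output (Thévenin) resistance is R_A‖R_B = 0.9880 kΩ.
Fractional drop under load = R_th/(R_th + R_L) = 0.9880 / (0.9880 + 15.7) = 0.05920.
So the output falls by 5.92 %.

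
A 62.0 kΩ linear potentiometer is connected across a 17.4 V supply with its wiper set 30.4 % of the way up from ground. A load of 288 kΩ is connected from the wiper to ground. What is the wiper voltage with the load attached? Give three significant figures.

V ≈ 5.06 V

The wiper splits the pot into (1−α)R = 43.15 kΩ above and αR = 18.85 kΩ below.
Lower section ‖ load = 17.69 kΩ.
V_wiper = 17.4 × 17.69/(43.15 + 17.69) = 5.06 V.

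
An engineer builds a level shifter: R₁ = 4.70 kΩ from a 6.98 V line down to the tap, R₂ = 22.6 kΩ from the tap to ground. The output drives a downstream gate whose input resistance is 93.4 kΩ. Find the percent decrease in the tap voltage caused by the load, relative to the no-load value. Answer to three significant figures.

The divider's output (Thévenin) resistance is R₁‖R₂ = 3.891 kΩ.
Fractional drop under load = R_th/(R_th + R_L) = 3.891 / (3.891 + 93.4) = 0.03999.
So the output falls by 4.00 %.

4.00 %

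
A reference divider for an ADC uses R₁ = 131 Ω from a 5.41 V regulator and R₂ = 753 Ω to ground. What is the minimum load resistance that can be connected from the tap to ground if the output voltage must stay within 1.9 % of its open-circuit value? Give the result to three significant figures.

Output resistance R_th = R₁‖R₂ = (131 × 753)/884.0 = 111.6 Ω.
The fractional drop is R_th/(R_th + R_L); requiring this ≤ 0.0190 gives R_L ≥ R_th(1/0.0190 − 1) = 111.6 × 51.63 = 5.76 kΩ.

R_L(min) ≈ 5.76 kΩ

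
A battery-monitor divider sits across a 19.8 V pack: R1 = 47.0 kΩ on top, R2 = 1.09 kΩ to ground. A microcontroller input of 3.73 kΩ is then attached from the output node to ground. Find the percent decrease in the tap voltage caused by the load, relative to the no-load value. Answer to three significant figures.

Unloaded V = 19.8 × 1.09/48.09 = 0.4488 V.
Loaded: R2‖R_L = 0.8435 kΩ, giving V = 19.8 × 0.8435/47.84 = 0.3491 V.
Drop = (0.4488 − 0.3491) / 0.4488 = 22.2 %.

22.2 %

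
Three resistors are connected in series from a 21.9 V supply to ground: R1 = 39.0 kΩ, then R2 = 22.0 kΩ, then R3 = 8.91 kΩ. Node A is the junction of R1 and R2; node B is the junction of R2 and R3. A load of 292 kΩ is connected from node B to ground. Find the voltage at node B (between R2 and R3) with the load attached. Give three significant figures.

At node B, R3 is in parallel with the load: R3‖R_L = 8.646 kΩ.
Below node A the resistance is R2 + (R3‖R_L) = 30.65 kΩ, so V_A = 21.9 × 30.65/69.65 = 9.637 V.
Then V_B = V_A × (R3‖R_L)/(R2 + R3‖R_L) = 9.637 × 8.646/30.65 = 2.72 V.

V ≈ 2.72 V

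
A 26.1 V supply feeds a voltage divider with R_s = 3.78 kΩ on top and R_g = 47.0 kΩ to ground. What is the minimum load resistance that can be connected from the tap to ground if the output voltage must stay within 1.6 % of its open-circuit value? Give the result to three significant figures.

R_L(min) ≈ 215 kΩ

Output resistance R_th = R_s‖R_g = (3.78 × 47.0)/50.78 = 3.499 kΩ.
The fractional drop is R_th/(R_th + R_L); requiring this ≤ 0.0160 gives R_L ≥ R_th(1/0.0160 − 1) = 3.499 × 61.50 = 215 kΩ.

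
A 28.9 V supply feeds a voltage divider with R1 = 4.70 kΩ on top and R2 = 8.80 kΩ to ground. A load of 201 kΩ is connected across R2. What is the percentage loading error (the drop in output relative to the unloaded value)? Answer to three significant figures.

1.50 %

The divider's output (Thévenin) resistance is R1‖R2 = 3.064 kΩ.
Fractional drop under load = R_th/(R_th + R_L) = 3.064 / (3.064 + 201) = 0.01501.
So the output falls by 1.50 %.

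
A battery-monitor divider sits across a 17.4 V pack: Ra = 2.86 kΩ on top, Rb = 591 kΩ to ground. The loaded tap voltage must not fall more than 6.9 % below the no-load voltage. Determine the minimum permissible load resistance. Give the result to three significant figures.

Output resistance R_th = Ra‖Rb = (2.86 × 591)/593.9 = 2.846 kΩ.
The fractional drop is R_th/(R_th + R_L); requiring this ≤ 0.0690 gives R_L ≥ R_th(1/0.0690 − 1) = 2.846 × 13.49 = 38.4 kΩ.

R_L(min) ≈ 38.4 kΩ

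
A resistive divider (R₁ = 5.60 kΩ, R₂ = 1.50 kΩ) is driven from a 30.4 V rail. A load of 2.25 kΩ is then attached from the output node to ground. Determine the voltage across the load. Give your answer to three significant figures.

The load sits in parallel with R₂: R₂‖R_L = (1.50 × 2.25) / (1.50 + 2.25) = 0.9000 kΩ.
V_out = 30.4 × 0.9000 / (5.60 + 0.9000) = 30.4 × 0.9000/6.500 = 4.21 V.

V_out ≈ 4.21 V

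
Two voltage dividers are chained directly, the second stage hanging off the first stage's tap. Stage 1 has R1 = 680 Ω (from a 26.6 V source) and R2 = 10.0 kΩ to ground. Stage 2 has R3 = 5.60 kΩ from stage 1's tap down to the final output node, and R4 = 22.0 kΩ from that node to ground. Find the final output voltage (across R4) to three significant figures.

Stage 2 presents R3+R4 = 27600 Ω as a load on stage 1's tap.
Stage 1's lower leg becomes R2‖(R3+R4) = 7340 Ω, so V_mid = 26.6 × 7340/8020 = 24.34 V.
Stage 2 is itself unloaded: V_out = V_mid × R4/(R3+R4) = 24.34 × 22000/27600 = 19.4 V.

V_out ≈ 19.4 V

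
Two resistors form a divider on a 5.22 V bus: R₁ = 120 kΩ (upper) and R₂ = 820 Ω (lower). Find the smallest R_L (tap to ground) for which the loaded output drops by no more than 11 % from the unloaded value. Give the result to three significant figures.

R_L(min) ≈ 6.59 kΩ

Output resistance R_th = R₁‖R₂ = (120000 × 820)/120800 = 814.4 Ω.
The fractional drop is R_th/(R_th + R_L); requiring this ≤ 0.110 gives R_L ≥ R_th(1/0.110 − 1) = 814.4 × 8.091 = 6.59 kΩ.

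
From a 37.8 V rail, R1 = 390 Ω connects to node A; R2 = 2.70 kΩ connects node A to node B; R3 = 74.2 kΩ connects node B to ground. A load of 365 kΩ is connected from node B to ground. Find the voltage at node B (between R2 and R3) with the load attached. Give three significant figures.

At node B, R3 is in parallel with the load: R3‖R_L = 61660 Ω.
Below node A the resistance is R2 + (R3‖R_L) = 64360 Ω, so V_A = 37.8 × 64360/64750 = 37.57 V.
Then V_B = V_A × (R3‖R_L)/(R2 + R3‖R_L) = 37.57 × 61660/64360 = 36.0 V.

V ≈ 36.0 V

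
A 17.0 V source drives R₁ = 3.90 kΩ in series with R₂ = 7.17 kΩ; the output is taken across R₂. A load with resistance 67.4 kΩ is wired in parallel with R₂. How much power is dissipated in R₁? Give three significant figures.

P ≈ 10.5 mW

Total resistance from the source is R₁ + (R₂‖R_L) = 10.38 kΩ, so I = 17.0/10.38 kΩ = 1.638 mA.
P = I²·R₁ = (1.638 mA)² × 3.90 kΩ = 10.5 mW.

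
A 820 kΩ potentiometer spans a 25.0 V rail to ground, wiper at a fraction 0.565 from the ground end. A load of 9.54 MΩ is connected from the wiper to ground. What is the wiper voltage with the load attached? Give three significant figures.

V ≈ 13.8 V

The wiper splits the pot into (1−α)R = 356.7 kΩ above and αR = 463.3 kΩ below.
Lower section ‖ load = 441.8 kΩ.
V_wiper = 25.0 × 441.8/(356.7 + 441.8) = 13.8 V.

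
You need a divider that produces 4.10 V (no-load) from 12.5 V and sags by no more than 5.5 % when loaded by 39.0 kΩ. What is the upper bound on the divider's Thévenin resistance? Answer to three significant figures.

Loading drop = R_th/(R_th + R_L) ≤ 0.0550, so R_th ≤ R_L · ε/(1−ε) = 39.0 kΩ × 0.0550/0.9450 = 2.27 kΩ.

R_th ≤ 2.27 kΩ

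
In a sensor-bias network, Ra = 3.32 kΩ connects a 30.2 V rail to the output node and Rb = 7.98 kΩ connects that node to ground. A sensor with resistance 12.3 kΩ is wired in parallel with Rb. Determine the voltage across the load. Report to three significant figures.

The load sits in parallel with Rb: Rb‖R_L = (7.98 × 12.3) / (7.98 + 12.3) = 4.840 kΩ.
V_out = 30.2 × 4.840 / (3.32 + 4.840) = 30.2 × 4.840/8.160 = 17.9 V.

V_out ≈ 17.9 V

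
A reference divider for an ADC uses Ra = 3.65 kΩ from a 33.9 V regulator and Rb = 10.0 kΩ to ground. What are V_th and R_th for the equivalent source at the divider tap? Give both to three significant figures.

V_th = 24.8 V, R_th = 2.67 kΩ

V_th is the open-circuit tap voltage: 33.9 × 10.0/(3.65 + 10.0) = 24.8 V.
With the supply zeroed, Ra and Rb appear in parallel from the tap: R_th = Ra‖Rb = (3.65 × 10.0)/13.65 = 2.67 kΩ.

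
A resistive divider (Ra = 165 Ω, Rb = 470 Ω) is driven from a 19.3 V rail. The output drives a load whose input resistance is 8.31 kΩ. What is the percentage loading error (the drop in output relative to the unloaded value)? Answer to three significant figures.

The divider's output (Thévenin) resistance is Ra‖Rb = 122.1 Ω.
Fractional drop under load = R_th/(R_th + R_L) = 122.1 / (122.1 + 8310) = 0.01448.
So the output falls by 1.45 %.

1.45 %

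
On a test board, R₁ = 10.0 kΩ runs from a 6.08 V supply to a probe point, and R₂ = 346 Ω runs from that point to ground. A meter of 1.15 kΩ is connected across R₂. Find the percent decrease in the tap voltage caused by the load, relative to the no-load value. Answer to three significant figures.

Unloaded V = 6.08 × 346/10350 = 0.2033 V.
Loaded: R₂‖R_L = 266.0 Ω, giving V = 6.08 × 266.0/10270 = 0.1575 V.
Drop = (0.2033 − 0.1575) / 0.2033 = 22.5 %.

22.5 %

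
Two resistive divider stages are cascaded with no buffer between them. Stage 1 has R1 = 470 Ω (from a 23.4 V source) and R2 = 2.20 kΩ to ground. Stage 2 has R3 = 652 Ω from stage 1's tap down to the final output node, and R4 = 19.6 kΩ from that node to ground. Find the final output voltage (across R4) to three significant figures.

V_out ≈ 18.3 V

Stage 2 presents R3+R4 = 20250 Ω as a load on stage 1's tap.
Stage 1's lower leg becomes R2‖(R3+R4) = 1984 Ω, so V_mid = 23.4 × 1984/2454 = 18.92 V.
Stage 2 is itself unloaded: V_out = V_mid × R4/(R3+R4) = 18.92 × 19600/20250 = 18.3 V.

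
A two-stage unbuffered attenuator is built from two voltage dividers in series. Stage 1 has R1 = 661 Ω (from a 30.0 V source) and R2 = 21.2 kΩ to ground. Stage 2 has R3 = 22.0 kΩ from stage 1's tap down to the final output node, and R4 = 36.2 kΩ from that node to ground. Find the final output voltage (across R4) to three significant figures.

V_out ≈ 17.9 V

Stage 2 presents R3+R4 = 58200 Ω as a load on stage 1's tap.
Stage 1's lower leg becomes R2‖(R3+R4) = 15540 Ω, so V_mid = 30.0 × 15540/16200 = 28.78 V.
Stage 2 is itself unloaded: V_out = V_mid × R4/(R3+R4) = 28.78 × 36200/58200 = 17.9 V.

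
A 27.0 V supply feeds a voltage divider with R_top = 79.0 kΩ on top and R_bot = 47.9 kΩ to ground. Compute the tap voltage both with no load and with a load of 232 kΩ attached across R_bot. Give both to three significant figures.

Unloaded: 10.2 V; loaded: 9.03 V

Open-circuit: V = 27.0 × 47.9/(79.0 + 47.9) = 10.2 V.
With the load, R_bot becomes R_bot‖R_L = 39.70 kΩ, so V = 27.0 × 39.70/118.7 = 9.03 V.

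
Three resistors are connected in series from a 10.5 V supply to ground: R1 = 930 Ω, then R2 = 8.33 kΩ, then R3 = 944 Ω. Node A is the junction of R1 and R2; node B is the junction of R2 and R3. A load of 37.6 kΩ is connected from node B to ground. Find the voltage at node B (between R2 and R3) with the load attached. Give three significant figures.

At node B, R3 is in parallel with the load: R3‖R_L = 920.9 Ω.
Below node A the resistance is R2 + (R3‖R_L) = 9251 Ω, so V_A = 10.5 × 9251/10180 = 9.541 V.
Then V_B = V_A × (R3‖R_L)/(R2 + R3‖R_L) = 9.541 × 920.9/9251 = 0.950 V.

V ≈ 0.950 V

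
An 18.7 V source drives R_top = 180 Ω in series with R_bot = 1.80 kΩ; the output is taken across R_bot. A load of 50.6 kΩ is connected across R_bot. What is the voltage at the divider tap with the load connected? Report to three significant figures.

V_out ≈ 16.9 V

The load sits in parallel with R_bot: R_bot‖R_L = (1800 × 50600) / (1800 + 50600) = 1738 Ω.
V_out = 18.7 × 1738 / (180 + 1738) = 18.7 × 1738/1918 = 16.9 V.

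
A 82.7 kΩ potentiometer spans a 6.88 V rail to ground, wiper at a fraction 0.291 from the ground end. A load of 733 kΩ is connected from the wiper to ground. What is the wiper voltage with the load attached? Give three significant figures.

The wiper splits the pot into (1−α)R = 58.63 kΩ above and αR = 24.07 kΩ below.
Lower section ‖ load = 23.30 kΩ.
V_wiper = 6.88 × 23.30/(58.63 + 23.30) = 1.96 V.

V ≈ 1.96 V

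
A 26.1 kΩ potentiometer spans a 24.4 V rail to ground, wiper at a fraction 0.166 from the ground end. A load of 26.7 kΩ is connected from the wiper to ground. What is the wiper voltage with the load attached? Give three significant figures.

The wiper splits the pot into (1−α)R = 21.77 kΩ above and αR = 4.333 kΩ below.
Lower section ‖ load = 3.728 kΩ.
V_wiper = 24.4 × 3.728/(21.77 + 3.728) = 3.57 V.

V ≈ 3.57 V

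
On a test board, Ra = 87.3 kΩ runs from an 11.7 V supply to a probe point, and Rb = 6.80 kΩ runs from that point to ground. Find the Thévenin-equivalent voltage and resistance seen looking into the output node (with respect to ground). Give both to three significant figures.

V_th is the open-circuit tap voltage: 11.7 × 6.80/(87.3 + 6.80) = 0.845 V.
With the supply zeroed, Ra and Rb appear in parallel from the tap: R_th = Ra‖Rb = (87.3 × 6.80)/94.10 = 6.31 kΩ.

V_th = 0.845 V, R_th = 6.31 kΩ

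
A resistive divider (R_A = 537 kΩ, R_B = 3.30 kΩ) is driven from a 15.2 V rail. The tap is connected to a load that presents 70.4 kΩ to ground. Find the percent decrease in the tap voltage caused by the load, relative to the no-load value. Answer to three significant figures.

4.45 %

The divider's output (Thévenin) resistance is R_A‖R_B = 3.280 kΩ.
Fractional drop under load = R_th/(R_th + R_L) = 3.280 / (3.280 + 70.4) = 0.04451.
So the output falls by 4.45 %.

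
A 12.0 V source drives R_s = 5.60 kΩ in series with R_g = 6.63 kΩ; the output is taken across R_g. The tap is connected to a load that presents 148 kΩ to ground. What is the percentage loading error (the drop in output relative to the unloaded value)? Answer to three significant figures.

The divider's output (Thévenin) resistance is R_s‖R_g = 3.036 kΩ.
Fractional drop under load = R_th/(R_th + R_L) = 3.036 / (3.036 + 148) = 0.02010.
So the output falls by 2.01 %.

2.01 %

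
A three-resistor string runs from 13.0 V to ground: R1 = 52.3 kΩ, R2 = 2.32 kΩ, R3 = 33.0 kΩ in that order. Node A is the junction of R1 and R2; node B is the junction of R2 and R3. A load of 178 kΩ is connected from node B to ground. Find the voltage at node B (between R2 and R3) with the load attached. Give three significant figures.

V ≈ 4.39 V

At node B, R3 is in parallel with the load: R3‖R_L = 27.84 kΩ.
Below node A the resistance is R2 + (R3‖R_L) = 30.16 kΩ, so V_A = 13.0 × 30.16/82.46 = 4.755 V.
Then V_B = V_A × (R3‖R_L)/(R2 + R3‖R_L) = 4.755 × 27.84/30.16 = 4.39 V.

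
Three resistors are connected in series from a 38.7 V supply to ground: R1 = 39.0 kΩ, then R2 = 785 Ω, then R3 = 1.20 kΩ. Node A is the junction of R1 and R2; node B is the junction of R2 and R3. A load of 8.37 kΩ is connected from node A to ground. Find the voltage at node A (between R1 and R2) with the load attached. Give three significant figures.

Below node A the series string R2+R3 = 1985 Ω sits in parallel with the 8370 Ω load: 1604 Ω.
V_A = 38.7 × 1604/(39000 + 1604) = 1.53 V.

V ≈ 1.53 V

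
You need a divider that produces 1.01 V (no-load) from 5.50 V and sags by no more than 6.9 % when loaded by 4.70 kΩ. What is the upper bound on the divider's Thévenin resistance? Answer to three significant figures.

R_th ≤ 348 Ω

Loading drop = R_th/(R_th + R_L) ≤ 0.0690, so R_th ≤ R_L · ε/(1−ε) = 4.70 kΩ × 0.0690/0.9310 = 348 Ω.
(Any R1, R2 with R2/(R1+R2) = 0.184 and R1‖R2 ≤ 348 Ω will meet the spec.)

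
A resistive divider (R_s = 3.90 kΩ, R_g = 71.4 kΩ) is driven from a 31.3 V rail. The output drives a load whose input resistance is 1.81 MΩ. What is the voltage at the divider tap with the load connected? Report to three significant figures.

V_out ≈ 29.6 V

The load sits in parallel with R_g: R_g‖R_L = (71.4 × 1810) / (71.4 + 1810) = 68.69 kΩ.
V_out = 31.3 × 68.69 / (3.90 + 68.69) = 31.3 × 68.69/72.59 = 29.6 V.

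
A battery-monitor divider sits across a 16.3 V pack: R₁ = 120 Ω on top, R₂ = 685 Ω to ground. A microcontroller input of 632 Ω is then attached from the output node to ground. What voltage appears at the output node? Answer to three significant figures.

V_out ≈ 11.9 V

The load sits in parallel with R₂: R₂‖R_L = (685 × 632) / (685 + 632) = 328.7 Ω.
V_out = 16.3 × 328.7 / (120 + 328.7) = 16.3 × 328.7/448.7 = 11.9 V.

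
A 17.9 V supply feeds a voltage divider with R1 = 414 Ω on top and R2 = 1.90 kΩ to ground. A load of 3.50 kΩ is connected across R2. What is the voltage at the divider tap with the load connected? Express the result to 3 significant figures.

The load sits in parallel with R2: R2‖R_L = (1900 × 3500) / (1900 + 3500) = 1231 Ω.
V_out = 17.9 × 1231 / (414 + 1231) = 17.9 × 1231/1645 = 13.4 V.

V_out ≈ 13.4 V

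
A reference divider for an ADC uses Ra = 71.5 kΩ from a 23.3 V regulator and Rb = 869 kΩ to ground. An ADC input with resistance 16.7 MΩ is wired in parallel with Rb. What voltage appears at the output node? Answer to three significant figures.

V_out ≈ 21.4 V

The load sits in parallel with Rb: Rb‖R_L = (869 × 16700) / (869 + 16700) = 826.0 kΩ.
V_out = 23.3 × 826.0 / (71.5 + 826.0) = 23.3 × 826.0/897.5 = 21.4 V.
(Unloaded it would have been 21.5 V.)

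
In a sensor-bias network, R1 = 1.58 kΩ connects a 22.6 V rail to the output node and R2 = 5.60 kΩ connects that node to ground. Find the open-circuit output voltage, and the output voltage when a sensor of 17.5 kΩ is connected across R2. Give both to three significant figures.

Unloaded: 17.6 V; loaded: 16.5 V

Open-circuit: V = 22.6 × 5.60/(1.58 + 5.60) = 17.6 V.
With the load, R2 becomes R2‖R_L = 4.242 kΩ, so V = 22.6 × 4.242/5.822 = 16.5 V.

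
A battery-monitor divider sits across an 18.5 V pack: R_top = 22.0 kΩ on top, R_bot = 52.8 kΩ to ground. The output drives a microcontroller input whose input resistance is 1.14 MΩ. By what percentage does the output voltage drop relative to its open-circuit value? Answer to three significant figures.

The divider's output (Thévenin) resistance is R_top‖R_bot = 15.53 kΩ.
Fractional drop under load = R_th/(R_th + R_L) = 15.53 / (15.53 + 1140) = 0.01344.
So the output falls by 1.34 %.

1.34 %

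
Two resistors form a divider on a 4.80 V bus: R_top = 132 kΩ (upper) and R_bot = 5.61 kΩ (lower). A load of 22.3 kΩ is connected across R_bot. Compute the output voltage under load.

The load sits in parallel with R_bot: R_bot‖R_L = (5.61 × 22.3) / (5.61 + 22.3) = 4.482 kΩ.
V_out = 4.80 × 4.482 / (132 + 4.482) = 4.80 × 4.482/136.5 = 0.158 V.

V_out ≈ 0.158 V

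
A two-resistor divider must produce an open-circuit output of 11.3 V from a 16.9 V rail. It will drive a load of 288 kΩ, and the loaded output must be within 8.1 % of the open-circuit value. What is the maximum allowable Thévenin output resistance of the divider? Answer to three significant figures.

R_th ≤ 25.4 kΩ

Loading drop = R_th/(R_th + R_L) ≤ 0.0810, so R_th ≤ R_L · ε/(1−ε) = 288 kΩ × 0.0810/0.9190 = 25.4 kΩ.
(Any R1, R2 with R2/(R1+R2) = 0.669 and R1‖R2 ≤ 25.4 kΩ will meet the spec.)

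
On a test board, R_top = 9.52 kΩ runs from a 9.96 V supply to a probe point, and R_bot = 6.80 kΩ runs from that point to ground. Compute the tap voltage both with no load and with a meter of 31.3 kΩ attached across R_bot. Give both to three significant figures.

Open-circuit: V = 9.96 × 6.80/(9.52 + 6.80) = 4.15 V.
With the load, R_bot becomes R_bot‖R_L = 5.586 kΩ, so V = 9.96 × 5.586/15.11 = 3.68 V.

Unloaded: 4.15 V; loaded: 3.68 V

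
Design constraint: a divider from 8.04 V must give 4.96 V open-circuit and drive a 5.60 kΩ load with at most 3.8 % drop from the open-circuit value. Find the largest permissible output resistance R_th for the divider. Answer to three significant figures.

R_th ≤ 221 Ω

Loading drop = R_th/(R_th + R_L) ≤ 0.0380, so R_th ≤ R_L · ε/(1−ε) = 5.60 kΩ × 0.0380/0.9620 = 221 Ω.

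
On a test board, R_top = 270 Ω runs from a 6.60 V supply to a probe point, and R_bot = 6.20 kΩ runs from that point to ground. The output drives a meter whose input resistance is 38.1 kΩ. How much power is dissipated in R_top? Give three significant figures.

P ≈ 0.375 mW

Total resistance from the source is R_top + (R_bot‖R_L) = 5602 Ω, so I = 6.60/5602 Ω = 1.178 mA.
P = I²·R_top = (1.178 mA)² × 270 Ω = 0.375 mW.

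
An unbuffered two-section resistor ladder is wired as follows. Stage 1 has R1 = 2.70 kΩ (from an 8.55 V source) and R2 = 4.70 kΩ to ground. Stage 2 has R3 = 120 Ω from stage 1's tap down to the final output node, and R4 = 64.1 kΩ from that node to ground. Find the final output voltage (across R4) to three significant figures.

V_out ≈ 5.28 V

Stage 2 presents R3+R4 = 64220 Ω as a load on stage 1's tap.
Stage 1's lower leg becomes R2‖(R3+R4) = 4379 Ω, so V_mid = 8.55 × 4379/7079 = 5.289 V.
Stage 2 is itself unloaded: V_out = V_mid × R4/(R3+R4) = 5.289 × 64100/64220 = 5.28 V.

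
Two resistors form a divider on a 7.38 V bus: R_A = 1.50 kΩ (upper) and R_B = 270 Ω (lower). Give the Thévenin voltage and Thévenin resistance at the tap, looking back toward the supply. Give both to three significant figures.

V_th is the open-circuit tap voltage: 7.38 × 270/(1500 + 270) = 1.13 V.
With the supply zeroed, R_A and R_B appear in parallel from the tap: R_th = R_A‖R_B = (1500 × 270)/1770 = 229 Ω.

V_th = 1.13 V, R_th = 229 Ω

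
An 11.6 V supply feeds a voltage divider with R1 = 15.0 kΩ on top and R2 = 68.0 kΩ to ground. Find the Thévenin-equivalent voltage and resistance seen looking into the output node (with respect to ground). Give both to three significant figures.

V_th is the open-circuit tap voltage: 11.6 × 68.0/(15.0 + 68.0) = 9.50 V.
With the supply zeroed, R1 and R2 appear in parallel from the tap: R_th = R1‖R2 = (15.0 × 68.0)/83.00 = 12.3 kΩ.

V_th = 9.50 V, R_th = 12.3 kΩ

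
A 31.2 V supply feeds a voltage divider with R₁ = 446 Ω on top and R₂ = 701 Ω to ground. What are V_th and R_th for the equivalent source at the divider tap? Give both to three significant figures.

V_th is the open-circuit tap voltage: 31.2 × 701/(446 + 701) = 19.1 V.
With the supply zeroed, R₁ and R₂ appear in parallel from the tap: R_th = R₁‖R₂ = (446 × 701)/1147 = 273 Ω.

V_th = 19.1 V, R_th = 273 Ω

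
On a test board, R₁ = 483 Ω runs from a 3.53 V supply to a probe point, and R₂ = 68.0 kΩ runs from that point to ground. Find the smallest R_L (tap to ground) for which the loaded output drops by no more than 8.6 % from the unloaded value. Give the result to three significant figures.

R_L(min) ≈ 5.10 kΩ

Output resistance R_th = R₁‖R₂ = (483 × 68000)/68480 = 479.6 Ω.
The fractional drop is R_th/(R_th + R_L); requiring this ≤ 0.0860 gives R_L ≥ R_th(1/0.0860 − 1) = 479.6 × 10.63 = 5.10 kΩ.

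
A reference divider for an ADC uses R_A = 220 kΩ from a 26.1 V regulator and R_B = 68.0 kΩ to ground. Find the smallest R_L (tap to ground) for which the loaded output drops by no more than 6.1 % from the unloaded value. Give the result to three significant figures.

Output resistance R_th = R_A‖R_B = (220 × 68.0)/288.0 = 51.94 kΩ.
The fractional drop is R_th/(R_th + R_L); requiring this ≤ 0.0610 gives R_L ≥ R_th(1/0.0610 − 1) = 51.94 × 15.39 = 800 kΩ.

R_L(min) ≈ 800 kΩ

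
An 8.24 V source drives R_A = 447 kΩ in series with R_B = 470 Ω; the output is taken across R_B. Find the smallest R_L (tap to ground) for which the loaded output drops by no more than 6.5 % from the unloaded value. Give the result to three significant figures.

R_L(min) ≈ 6.75 kΩ

Output resistance R_th = R_A‖R_B = (447000 × 470)/447500 = 469.5 Ω.
The fractional drop is R_th/(R_th + R_L); requiring this ≤ 0.0650 gives R_L ≥ R_th(1/0.0650 − 1) = 469.5 × 14.38 = 6.75 kΩ.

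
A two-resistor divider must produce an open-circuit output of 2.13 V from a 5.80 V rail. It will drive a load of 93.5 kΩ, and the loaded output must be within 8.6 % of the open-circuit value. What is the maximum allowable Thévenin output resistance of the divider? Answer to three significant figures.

Loading drop = R_th/(R_th + R_L) ≤ 0.0860, so R_th ≤ R_L · ε/(1−ε) = 93.5 kΩ × 0.0860/0.9140 = 8.80 kΩ.

R_th ≤ 8.80 kΩ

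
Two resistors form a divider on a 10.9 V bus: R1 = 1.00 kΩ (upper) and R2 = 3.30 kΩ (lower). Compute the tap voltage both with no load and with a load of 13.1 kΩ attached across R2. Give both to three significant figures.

Open-circuit: V = 10.9 × 3.30/(1.00 + 3.30) = 8.37 V.
With the load, R2 becomes R2‖R_L = 2.636 kΩ, so V = 10.9 × 2.636/3.636 = 7.90 V.

Unloaded: 8.37 V; loaded: 7.90 V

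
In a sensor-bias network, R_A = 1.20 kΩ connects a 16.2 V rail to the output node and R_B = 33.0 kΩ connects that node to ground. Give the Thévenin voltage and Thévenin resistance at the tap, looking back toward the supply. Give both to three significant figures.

V_th = 15.6 V, R_th = 1.16 kΩ

V_th is the open-circuit tap voltage: 16.2 × 33.0/(1.20 + 33.0) = 15.6 V.
With the supply zeroed, R_A and R_B appear in parallel from the tap: R_th = R_A‖R_B = (1.20 × 33.0)/34.20 = 1.16 kΩ.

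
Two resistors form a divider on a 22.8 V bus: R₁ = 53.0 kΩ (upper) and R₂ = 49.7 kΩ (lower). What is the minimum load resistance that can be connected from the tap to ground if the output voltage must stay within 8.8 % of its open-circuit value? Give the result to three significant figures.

R_L(min) ≈ 266 kΩ

Output resistance R_th = R₁‖R₂ = (53.0 × 49.7)/102.7 = 25.65 kΩ.
The fractional drop is R_th/(R_th + R_L); requiring this ≤ 0.0880 gives R_L ≥ R_th(1/0.0880 − 1) = 25.65 × 10.36 = 266 kΩ.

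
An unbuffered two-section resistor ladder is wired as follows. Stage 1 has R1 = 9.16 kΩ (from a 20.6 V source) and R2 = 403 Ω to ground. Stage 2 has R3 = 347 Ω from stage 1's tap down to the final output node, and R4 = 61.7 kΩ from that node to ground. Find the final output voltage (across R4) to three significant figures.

Stage 2 presents R3+R4 = 62050 Ω as a load on stage 1's tap.
Stage 1's lower leg becomes R2‖(R3+R4) = 400.4 Ω, so V_mid = 20.6 × 400.4/9560 = 0.8627 V.
Stage 2 is itself unloaded: V_out = V_mid × R4/(R3+R4) = 0.8627 × 61700/62050 = 0.858 V.

V_out ≈ 0.858 V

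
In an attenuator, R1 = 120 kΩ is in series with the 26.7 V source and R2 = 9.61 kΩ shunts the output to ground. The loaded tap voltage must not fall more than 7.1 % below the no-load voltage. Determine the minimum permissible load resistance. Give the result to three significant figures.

R_L(min) ≈ 116 kΩ

Output resistance R_th = R1‖R2 = (120 × 9.61)/129.6 = 8.897 kΩ.
The fractional drop is R_th/(R_th + R_L); requiring this ≤ 0.0710 gives R_L ≥ R_th(1/0.0710 − 1) = 8.897 × 13.08 = 116 kΩ.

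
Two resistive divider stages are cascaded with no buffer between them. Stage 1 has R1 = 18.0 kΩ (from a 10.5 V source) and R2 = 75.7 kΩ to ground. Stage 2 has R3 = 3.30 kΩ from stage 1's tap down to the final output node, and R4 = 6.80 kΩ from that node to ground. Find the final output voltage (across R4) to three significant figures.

V_out ≈ 2.34 V

Stage 2 presents R3+R4 = 10.10 kΩ as a load on stage 1's tap.
Stage 1's lower leg becomes R2‖(R3+R4) = 8.911 kΩ, so V_mid = 10.5 × 8.911/26.91 = 3.477 V.
Stage 2 is itself unloaded: V_out = V_mid × R4/(R3+R4) = 3.477 × 6.80/10.10 = 2.34 V.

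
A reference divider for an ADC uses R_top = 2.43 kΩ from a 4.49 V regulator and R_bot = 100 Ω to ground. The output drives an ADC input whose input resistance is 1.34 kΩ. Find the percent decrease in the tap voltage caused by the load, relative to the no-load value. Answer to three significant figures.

6.69 %

The divider's output (Thévenin) resistance is R_top‖R_bot = 96.05 Ω.
Fractional drop under load = R_th/(R_th + R_L) = 96.05 / (96.05 + 1340) = 0.06688.
So the output falls by 6.69 %.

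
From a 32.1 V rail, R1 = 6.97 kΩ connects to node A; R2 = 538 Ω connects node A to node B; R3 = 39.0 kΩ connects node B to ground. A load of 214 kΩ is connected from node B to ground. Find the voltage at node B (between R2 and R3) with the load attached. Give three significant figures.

V ≈ 26.1 V

At node B, R3 is in parallel with the load: R3‖R_L = 32990 Ω.
Below node A the resistance is R2 + (R3‖R_L) = 33530 Ω, so V_A = 32.1 × 33530/40500 = 26.58 V.
Then V_B = V_A × (R3‖R_L)/(R2 + R3‖R_L) = 26.58 × 32990/33530 = 26.1 V.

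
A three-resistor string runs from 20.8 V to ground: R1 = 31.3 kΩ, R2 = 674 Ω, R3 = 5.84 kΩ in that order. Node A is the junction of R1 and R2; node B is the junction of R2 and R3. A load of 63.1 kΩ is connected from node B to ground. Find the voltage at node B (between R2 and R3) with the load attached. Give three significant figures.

At node B, R3 is in parallel with the load: R3‖R_L = 5345 Ω.
Below node A the resistance is R2 + (R3‖R_L) = 6019 Ω, so V_A = 20.8 × 6019/37320 = 3.355 V.
Then V_B = V_A × (R3‖R_L)/(R2 + R3‖R_L) = 3.355 × 5345/6019 = 2.98 V.

V ≈ 2.98 V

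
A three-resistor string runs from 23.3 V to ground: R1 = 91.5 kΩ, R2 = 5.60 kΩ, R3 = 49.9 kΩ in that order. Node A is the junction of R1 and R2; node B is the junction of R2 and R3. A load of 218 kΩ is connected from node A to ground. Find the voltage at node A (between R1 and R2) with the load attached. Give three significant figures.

V ≈ 7.59 V

Below node A the series string R2+R3 = 55.50 kΩ sits in parallel with the 218 kΩ load: 44.24 kΩ.
V_A = 23.3 × 44.24/(91.5 + 44.24) = 7.59 V.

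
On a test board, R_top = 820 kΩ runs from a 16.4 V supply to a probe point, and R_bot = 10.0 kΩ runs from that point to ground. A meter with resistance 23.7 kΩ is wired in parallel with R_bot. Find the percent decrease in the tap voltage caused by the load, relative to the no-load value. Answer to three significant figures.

29.4 %

The divider's output (Thévenin) resistance is R_top‖R_bot = 9.880 kΩ.
Fractional drop under load = R_th/(R_th + R_L) = 9.880 / (9.880 + 23.7) = 0.2942.
So the output falls by 29.4 %.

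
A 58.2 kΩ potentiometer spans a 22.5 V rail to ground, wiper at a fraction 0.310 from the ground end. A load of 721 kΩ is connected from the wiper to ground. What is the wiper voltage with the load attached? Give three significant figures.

V ≈ 6.86 V

The wiper splits the pot into (1−α)R = 40.16 kΩ above and αR = 18.04 kΩ below.
Lower section ‖ load = 17.60 kΩ.
V_wiper = 22.5 × 17.60/(40.16 + 17.60) = 6.86 V.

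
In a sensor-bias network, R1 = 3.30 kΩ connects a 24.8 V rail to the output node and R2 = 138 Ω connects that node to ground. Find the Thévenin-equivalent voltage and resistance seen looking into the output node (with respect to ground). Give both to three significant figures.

V_th is the open-circuit tap voltage: 24.8 × 138/(3300 + 138) = 0.995 V.
With the supply zeroed, R1 and R2 appear in parallel from the tap: R_th = R1‖R2 = (3300 × 138)/3438 = 132 Ω.

V_th = 0.995 V, R_th = 132 Ω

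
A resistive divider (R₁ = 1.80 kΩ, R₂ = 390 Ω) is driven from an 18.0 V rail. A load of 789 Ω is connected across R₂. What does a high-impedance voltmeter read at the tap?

The load sits in parallel with R₂: R₂‖R_L = (390 × 789) / (390 + 789) = 261.0 Ω.
V_out = 18.0 × 261.0 / (1800 + 261.0) = 18.0 × 261.0/2061 = 2.28 V.

V_out ≈ 2.28 V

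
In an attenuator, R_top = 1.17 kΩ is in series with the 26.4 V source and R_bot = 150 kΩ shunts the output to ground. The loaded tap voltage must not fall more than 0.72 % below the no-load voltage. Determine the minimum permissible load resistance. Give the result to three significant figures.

Output resistance R_th = R_top‖R_bot = (1.17 × 150)/151.2 = 1.161 kΩ.
The fractional drop is R_th/(R_th + R_L); requiring this ≤ 0.00720 gives R_L ≥ R_th(1/0.00720 − 1) = 1.161 × 137.9 = 160 kΩ.

R_L(min) ≈ 160 kΩ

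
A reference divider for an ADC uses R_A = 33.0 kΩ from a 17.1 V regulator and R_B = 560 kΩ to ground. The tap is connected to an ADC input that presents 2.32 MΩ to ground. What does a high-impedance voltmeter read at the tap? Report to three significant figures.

The load sits in parallel with R_B: R_B‖R_L = (560 × 2320) / (560 + 2320) = 451.1 kΩ.
V_out = 17.1 × 451.1 / (33.0 + 451.1) = 17.1 × 451.1/484.1 = 15.9 V.

V_out ≈ 15.9 V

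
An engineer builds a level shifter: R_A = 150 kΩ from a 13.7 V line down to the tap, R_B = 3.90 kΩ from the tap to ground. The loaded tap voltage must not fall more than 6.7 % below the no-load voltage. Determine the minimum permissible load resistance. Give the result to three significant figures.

Output resistance R_th = R_A‖R_B = (150 × 3.90)/153.9 = 3.801 kΩ.
The fractional drop is R_th/(R_th + R_L); requiring this ≤ 0.0670 gives R_L ≥ R_th(1/0.0670 − 1) = 3.801 × 13.93 = 52.9 kΩ.

R_L(min) ≈ 52.9 kΩ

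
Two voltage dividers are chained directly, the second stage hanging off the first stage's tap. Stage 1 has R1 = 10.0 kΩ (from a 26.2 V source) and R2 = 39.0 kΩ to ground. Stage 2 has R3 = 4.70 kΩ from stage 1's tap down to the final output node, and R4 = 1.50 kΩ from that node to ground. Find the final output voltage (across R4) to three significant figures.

Stage 2 presents R3+R4 = 6.200 kΩ as a load on stage 1's tap.
Stage 1's lower leg becomes R2‖(R3+R4) = 5.350 kΩ, so V_mid = 26.2 × 5.350/15.35 = 9.131 V.
Stage 2 is itself unloaded: V_out = V_mid × R4/(R3+R4) = 9.131 × 1.50/6.200 = 2.21 V.

V_out ≈ 2.21 V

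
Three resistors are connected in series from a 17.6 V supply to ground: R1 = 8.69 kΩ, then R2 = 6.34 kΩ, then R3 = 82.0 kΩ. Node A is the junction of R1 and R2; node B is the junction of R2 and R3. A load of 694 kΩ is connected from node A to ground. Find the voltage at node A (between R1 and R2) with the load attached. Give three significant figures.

Below node A the series string R2+R3 = 88.34 kΩ sits in parallel with the 694 kΩ load: 78.36 kΩ.
V_A = 17.6 × 78.36/(8.69 + 78.36) = 15.8 V.

V ≈ 15.8 V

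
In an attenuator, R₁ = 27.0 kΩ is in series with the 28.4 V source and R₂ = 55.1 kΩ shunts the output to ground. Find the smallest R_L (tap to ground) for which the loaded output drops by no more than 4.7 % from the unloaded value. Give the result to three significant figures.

R_L(min) ≈ 367 kΩ

Output resistance R_th = R₁‖R₂ = (27.0 × 55.1)/82.10 = 18.12 kΩ.
The fractional drop is R_th/(R_th + R_L); requiring this ≤ 0.0470 gives R_L ≥ R_th(1/0.0470 − 1) = 18.12 × 20.28 = 367 kΩ.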